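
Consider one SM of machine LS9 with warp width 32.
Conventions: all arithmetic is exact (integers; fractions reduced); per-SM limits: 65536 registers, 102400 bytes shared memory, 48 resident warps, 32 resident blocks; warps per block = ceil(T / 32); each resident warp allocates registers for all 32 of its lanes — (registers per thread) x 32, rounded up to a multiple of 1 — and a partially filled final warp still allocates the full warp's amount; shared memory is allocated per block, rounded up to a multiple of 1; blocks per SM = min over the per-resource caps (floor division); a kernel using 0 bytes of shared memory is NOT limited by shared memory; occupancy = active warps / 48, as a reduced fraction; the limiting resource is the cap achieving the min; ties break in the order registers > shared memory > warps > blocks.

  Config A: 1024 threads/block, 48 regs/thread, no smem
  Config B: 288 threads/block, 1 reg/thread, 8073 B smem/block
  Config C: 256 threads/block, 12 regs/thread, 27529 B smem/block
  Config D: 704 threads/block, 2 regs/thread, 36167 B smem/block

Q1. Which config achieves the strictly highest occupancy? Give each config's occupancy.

occupancies: A 2/3, B 15/16, C 1/2, D 11/12

Answer: B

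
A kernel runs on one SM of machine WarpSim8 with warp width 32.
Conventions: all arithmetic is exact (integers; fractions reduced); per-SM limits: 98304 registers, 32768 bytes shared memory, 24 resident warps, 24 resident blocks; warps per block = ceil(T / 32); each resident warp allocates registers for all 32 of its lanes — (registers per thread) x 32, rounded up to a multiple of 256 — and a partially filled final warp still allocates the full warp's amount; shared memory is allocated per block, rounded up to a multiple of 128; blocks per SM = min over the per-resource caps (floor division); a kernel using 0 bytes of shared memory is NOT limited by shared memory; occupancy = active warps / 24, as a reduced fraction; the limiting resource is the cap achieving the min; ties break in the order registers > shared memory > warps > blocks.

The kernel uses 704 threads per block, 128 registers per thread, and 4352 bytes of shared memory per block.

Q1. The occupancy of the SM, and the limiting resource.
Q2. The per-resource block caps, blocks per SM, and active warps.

Answer: occupancy 11/12, limited by registers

registers: 1 block
shared memory: 7 blocks
warps: 1 block
blocks: 24 blocks

Answer: 1 block, 22 active warps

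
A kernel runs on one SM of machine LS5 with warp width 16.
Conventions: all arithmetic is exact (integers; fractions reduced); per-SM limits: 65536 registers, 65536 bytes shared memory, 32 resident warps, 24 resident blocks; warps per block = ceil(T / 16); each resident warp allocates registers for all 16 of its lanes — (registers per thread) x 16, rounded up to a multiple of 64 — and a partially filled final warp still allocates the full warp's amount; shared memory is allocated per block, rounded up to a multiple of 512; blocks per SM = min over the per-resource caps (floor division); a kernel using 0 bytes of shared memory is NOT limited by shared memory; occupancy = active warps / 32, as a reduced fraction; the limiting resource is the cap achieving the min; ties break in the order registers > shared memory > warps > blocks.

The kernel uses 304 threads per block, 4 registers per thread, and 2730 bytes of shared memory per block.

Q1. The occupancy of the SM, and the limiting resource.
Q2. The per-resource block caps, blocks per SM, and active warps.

Answer: occupancy 19/32, limited by warps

registers: 53 blocks
shared memory: 21 blocks
warps: 1 block
blocks: 24 blocks

Answer: 1 block, 19 active warps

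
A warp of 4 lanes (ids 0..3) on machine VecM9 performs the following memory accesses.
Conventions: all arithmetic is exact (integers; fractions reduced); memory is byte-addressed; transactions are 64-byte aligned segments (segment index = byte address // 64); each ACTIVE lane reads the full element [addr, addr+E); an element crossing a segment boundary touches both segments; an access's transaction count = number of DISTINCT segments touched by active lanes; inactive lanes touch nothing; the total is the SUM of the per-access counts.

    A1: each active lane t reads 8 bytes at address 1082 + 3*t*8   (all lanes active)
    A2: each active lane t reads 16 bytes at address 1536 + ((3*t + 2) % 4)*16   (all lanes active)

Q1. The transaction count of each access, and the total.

A1: 3 transactions
A2: 1 transaction

Answer: 3,1; total 4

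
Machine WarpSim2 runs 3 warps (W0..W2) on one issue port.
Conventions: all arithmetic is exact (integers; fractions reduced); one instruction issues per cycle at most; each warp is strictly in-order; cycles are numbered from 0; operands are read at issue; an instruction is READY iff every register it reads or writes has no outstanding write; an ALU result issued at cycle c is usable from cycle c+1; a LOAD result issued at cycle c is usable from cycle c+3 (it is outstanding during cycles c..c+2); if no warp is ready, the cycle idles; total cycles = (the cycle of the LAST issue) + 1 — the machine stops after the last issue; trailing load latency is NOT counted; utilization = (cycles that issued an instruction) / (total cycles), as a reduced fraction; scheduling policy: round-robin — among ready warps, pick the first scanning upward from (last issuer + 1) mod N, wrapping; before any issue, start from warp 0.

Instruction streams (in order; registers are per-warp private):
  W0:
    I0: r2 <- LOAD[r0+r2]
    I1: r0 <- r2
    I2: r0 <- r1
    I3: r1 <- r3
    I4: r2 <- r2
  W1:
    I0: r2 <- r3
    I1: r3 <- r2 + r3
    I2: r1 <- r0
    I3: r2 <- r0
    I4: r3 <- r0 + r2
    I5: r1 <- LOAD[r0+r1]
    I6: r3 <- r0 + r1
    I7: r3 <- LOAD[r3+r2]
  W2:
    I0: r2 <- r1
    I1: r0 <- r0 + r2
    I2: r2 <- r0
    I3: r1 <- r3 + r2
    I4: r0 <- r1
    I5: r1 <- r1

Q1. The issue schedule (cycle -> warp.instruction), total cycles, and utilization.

cycle 0: W0.I0
cycle 1: W1.I0
cycle 2: W2.I0
cycle 3: W0.I1
cycle 4: W1.I1
cycle 5: W2.I1
cycle 6: W0.I2
cycle 7: W1.I2
cycle 8: W2.I2
cycle 9: W0.I3
cycle 10: W1.I3
cycle 11: W2.I3
cycle 12: W0.I4
cycle 13: W1.I4
cycle 14: W2.I4
cycle 15: W1.I5
cycle 16: W2.I5
cycle 17: idle
cycle 18: W1.I6
cycle 19: W1.I7

Answer: 20 cycles, utilization 19/20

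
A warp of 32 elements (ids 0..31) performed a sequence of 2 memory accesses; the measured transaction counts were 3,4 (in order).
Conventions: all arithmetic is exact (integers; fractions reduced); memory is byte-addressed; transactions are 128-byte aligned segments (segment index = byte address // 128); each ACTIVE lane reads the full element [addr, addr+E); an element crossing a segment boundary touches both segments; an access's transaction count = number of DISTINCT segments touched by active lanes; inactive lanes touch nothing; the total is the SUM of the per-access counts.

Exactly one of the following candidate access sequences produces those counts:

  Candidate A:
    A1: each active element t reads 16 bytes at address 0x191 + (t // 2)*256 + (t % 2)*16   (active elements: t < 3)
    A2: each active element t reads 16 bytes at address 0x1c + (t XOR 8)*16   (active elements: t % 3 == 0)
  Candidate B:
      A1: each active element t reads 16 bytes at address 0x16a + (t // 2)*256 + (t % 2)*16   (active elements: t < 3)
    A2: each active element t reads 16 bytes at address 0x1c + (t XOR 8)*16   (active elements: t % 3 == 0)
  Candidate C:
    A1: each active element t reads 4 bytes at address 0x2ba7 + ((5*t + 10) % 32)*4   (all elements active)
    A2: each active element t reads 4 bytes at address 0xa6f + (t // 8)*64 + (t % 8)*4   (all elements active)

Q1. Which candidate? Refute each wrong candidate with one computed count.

A: A1 gives 2 transactions, not 3
C: A1 gives 2 transactions, not 3
B: all counts match (3,4)

Answer: B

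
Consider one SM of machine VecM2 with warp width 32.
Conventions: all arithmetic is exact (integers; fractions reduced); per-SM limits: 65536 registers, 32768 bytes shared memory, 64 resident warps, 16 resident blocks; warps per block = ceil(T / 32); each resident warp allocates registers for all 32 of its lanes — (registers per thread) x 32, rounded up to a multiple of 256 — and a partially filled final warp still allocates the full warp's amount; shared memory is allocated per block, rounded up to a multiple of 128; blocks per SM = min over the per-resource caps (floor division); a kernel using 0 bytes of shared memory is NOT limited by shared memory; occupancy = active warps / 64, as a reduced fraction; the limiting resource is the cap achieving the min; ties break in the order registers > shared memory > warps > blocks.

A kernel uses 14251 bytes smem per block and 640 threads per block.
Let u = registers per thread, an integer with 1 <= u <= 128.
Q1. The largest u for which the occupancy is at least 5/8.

Answer: u = 48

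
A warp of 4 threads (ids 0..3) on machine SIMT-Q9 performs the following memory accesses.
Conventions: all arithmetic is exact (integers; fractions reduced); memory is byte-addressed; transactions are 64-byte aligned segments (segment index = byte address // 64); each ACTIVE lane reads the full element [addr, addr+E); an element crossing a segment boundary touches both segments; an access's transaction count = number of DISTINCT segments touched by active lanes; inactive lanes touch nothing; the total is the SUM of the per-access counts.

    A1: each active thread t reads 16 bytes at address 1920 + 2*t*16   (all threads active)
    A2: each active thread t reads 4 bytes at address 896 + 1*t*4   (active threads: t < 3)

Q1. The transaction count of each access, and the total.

A1: 2 transactions
A2: 1 transaction

Answer: 2,1; total 3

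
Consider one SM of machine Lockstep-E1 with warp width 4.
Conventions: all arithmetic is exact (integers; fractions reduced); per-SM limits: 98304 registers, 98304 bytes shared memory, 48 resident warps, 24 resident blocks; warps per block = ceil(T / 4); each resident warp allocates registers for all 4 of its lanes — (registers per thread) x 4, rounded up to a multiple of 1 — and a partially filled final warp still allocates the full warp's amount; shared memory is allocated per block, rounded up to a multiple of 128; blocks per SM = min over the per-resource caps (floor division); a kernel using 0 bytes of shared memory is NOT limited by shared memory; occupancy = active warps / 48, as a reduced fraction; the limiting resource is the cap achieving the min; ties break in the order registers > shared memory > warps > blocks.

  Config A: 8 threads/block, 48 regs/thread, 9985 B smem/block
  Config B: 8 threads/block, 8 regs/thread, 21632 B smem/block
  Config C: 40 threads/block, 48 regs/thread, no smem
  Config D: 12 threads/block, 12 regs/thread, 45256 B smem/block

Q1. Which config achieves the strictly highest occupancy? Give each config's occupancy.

occupancies: A 3/8, B 1/6, C 5/6, D 1/8

Answer: C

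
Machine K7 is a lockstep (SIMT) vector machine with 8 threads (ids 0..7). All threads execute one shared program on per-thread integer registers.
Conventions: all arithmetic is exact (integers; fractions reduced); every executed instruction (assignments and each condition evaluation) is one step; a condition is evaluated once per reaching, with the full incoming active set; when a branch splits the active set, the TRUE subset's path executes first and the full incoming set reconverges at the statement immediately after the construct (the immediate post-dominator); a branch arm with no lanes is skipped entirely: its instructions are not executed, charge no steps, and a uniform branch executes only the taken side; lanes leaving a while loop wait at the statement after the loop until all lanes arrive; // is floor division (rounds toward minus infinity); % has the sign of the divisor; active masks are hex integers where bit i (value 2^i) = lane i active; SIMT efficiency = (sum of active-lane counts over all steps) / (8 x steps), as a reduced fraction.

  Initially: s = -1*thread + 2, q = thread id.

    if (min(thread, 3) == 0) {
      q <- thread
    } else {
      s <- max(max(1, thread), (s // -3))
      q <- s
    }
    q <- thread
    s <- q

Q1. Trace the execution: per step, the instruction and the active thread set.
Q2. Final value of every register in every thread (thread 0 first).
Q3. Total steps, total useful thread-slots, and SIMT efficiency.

step 0: eval (min(thread, 3) == 0)   0xff
step 1: q <- thread                  0x01
step 2: s <- max(max(1, thread), (s // -3)) 0xfe
step 3: q <- s                       0xfe
step 4: q <- thread                  0xff
step 5: s <- q                       0xff

Answer: 6 steps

s: 0,1,2,3,4,5,6,7
q: 0,1,2,3,4,5,6,7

steps = 6; useful = 39; efficiency = 39/48 = 13/16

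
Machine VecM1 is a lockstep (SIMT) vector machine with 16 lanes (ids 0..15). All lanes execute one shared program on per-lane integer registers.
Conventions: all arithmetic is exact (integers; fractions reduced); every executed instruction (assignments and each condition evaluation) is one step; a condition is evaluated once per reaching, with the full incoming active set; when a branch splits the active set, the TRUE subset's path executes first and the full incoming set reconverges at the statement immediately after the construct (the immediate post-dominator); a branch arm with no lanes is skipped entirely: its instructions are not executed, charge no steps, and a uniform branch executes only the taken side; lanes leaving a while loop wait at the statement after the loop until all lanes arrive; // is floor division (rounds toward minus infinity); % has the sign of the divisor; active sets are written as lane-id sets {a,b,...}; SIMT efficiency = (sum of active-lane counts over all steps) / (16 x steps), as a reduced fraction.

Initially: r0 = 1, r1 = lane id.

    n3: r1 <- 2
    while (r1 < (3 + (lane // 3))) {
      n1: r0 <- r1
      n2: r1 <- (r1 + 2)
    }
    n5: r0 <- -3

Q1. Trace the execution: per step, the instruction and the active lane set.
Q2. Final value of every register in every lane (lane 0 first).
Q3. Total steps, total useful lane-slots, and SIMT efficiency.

step 0: r1 <- 2                      {0,1,2,3,4,5,6,7,8,9,10,11,12,13,14,15}
step 1: eval (r1 < (3 + (lane // 3))) {0,1,2,3,4,5,6,7,8,9,10,11,12,13,14,15}
step 2: r0 <- r1                     {0,1,2,3,4,5,6,7,8,9,10,11,12,13,14,15}
step 3: r1 <- (r1 + 2)               {0,1,2,3,4,5,6,7,8,9,10,11,12,13,14,15}
step 4: eval (r1 < (3 + (lane // 3))) {0,1,2,3,4,5,6,7,8,9,10,11,12,13,14,15}
step 5: r0 <- r1                     {6,7,8,9,10,11,12,13,14,15}
step 6: r1 <- (r1 + 2)               {6,7,8,9,10,11,12,13,14,15}
step 7: eval (r1 < (3 + (lane // 3))) {6,7,8,9,10,11,12,13,14,15}
step 8: r0 <- r1                     {12,13,14,15}
step 9: r1 <- (r1 + 2)               {12,13,14,15}
step 10: eval (r1 < (3 + (lane // 3))) {12,13,14,15}
step 11: r0 <- -3                     {0,1,2,3,4,5,6,7,8,9,10,11,12,13,14,15}

Answer: 12 steps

r0: -3,-3,-3,-3,-3,-3,-3,-3,-3,-3,-3,-3,-3,-3,-3,-3
r1: 4,4,4,4,4,4,6,6,6,6,6,6,8,8,8,8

steps = 12; useful = 138; efficiency = 138/192 = 23/32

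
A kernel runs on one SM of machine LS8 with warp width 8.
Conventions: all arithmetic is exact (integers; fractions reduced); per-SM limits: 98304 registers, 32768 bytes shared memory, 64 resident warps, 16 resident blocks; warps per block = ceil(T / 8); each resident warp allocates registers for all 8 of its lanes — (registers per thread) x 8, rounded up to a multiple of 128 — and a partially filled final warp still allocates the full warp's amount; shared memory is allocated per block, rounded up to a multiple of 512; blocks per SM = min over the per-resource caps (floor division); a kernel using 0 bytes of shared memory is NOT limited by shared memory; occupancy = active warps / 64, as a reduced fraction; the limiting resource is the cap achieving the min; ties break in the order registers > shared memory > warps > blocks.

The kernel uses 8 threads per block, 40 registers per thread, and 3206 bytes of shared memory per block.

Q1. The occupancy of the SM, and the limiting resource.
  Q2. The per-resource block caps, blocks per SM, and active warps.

Answer: occupancy 9/64, limited by shared memory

registers: 256 blocks
shared memory: 9 blocks
warps: 64 blocks
blocks: 16 blocks

Answer: 9 blocks, 9 active warps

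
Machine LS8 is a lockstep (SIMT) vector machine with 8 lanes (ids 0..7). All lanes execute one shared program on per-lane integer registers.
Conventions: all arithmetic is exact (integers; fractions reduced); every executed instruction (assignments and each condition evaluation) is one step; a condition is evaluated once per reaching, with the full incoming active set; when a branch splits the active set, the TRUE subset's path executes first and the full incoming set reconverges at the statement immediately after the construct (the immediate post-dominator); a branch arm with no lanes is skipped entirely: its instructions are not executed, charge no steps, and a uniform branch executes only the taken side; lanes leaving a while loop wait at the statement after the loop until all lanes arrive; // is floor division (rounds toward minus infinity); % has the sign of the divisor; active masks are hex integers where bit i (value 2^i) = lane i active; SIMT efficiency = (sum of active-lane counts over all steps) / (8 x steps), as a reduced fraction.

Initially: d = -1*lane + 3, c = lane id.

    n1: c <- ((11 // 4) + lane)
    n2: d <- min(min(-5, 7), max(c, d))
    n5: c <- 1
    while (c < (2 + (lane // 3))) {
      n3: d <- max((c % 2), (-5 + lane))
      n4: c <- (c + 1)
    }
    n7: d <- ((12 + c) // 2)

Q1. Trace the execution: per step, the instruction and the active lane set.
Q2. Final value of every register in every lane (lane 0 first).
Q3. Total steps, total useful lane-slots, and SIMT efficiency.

step 0: c <- ((11 // 4) + lane)      0xff
step 1: d <- min(min(-5, 7), max(c, d)) 0xff
step 2: c <- 1                       0xff
step 3: eval (c < (2 + (lane // 3))) 0xff
step 4: d <- max((c % 2), (-5 + lane)) 0xff
step 5: c <- (c + 1)                 0xff
step 6: eval (c < (2 + (lane // 3))) 0xff
step 7: d <- max((c % 2), (-5 + lane)) 0xf8
step 8: c <- (c + 1)                 0xf8
step 9: eval (c < (2 + (lane // 3))) 0xf8
step 10: d <- max((c % 2), (-5 + lane)) 0xc0
step 11: c <- (c + 1)                 0xc0
step 12: eval (c < (2 + (lane // 3))) 0xc0
step 13: d <- ((12 + c) // 2)         0xff

Answer: 14 steps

d: 7,7,7,7,7,7,8,8
c: 2,2,2,3,3,3,4,4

steps = 14; useful = 85; efficiency = 85/112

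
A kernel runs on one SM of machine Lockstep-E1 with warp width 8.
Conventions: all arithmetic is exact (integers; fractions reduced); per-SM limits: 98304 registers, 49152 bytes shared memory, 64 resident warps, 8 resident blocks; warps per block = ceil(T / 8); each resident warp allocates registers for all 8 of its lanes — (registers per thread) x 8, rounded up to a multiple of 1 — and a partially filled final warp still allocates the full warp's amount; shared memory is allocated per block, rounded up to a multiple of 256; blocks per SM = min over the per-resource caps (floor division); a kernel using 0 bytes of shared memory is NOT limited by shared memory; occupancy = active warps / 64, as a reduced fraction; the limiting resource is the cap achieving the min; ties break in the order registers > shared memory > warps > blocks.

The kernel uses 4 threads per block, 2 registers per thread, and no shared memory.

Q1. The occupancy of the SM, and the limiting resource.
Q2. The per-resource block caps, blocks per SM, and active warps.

Answer: occupancy 1/8, limited by blocks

registers: 6144 blocks
shared memory: no limit (kernel uses none)
warps: 64 blocks
blocks: 8 blocks

Answer: 8 blocks, 8 active warps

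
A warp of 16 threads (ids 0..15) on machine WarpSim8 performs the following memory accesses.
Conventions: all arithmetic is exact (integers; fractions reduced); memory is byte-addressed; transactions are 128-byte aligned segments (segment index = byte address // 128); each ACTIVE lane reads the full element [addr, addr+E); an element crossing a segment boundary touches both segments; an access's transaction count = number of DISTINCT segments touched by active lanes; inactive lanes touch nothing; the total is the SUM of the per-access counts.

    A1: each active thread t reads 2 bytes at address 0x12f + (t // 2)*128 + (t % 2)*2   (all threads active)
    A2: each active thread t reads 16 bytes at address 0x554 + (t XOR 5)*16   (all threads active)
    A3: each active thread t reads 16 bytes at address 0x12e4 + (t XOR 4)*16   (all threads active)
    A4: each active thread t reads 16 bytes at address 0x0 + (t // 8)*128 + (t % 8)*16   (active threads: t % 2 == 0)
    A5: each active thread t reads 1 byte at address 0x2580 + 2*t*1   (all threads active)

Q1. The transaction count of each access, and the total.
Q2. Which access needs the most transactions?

A1: 8 transactions
A2: 3 transactions
A3: 3 transactions
A4: 2 transactions
A5: 1 transaction

Answer: 8,3,3,2,1; total 17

Answer: A1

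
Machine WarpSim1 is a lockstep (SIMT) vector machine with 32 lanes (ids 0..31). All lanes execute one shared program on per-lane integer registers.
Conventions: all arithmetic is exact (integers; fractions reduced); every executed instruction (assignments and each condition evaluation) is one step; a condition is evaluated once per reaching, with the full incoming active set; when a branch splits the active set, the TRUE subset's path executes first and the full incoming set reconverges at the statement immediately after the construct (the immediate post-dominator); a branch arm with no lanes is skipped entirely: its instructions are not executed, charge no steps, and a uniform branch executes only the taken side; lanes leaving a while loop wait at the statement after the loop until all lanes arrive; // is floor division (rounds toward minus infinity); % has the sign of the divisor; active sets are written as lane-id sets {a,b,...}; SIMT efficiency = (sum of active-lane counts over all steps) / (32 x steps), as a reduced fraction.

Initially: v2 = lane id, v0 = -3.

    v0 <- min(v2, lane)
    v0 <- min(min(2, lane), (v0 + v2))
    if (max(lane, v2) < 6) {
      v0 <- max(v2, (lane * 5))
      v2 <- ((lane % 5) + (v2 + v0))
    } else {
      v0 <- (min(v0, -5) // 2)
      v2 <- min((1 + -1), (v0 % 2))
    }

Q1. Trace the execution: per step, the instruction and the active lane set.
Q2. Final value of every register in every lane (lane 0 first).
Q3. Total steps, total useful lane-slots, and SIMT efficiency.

step 0: v0 <- min(v2, lane)          {0,1,2,3,4,5,6,7,8,9,10,11,12,13,14,15,16,17,18,19,20,21,22,23,24,25,26,27,28,29,30,31}
step 1: v0 <- min(min(2, lane), (v0 + v2)) {0,1,2,3,4,5,6,7,8,9,10,11,12,13,14,15,16,17,18,19,20,21,22,23,24,25,26,27,28,29,30,31}
step 2: eval (max(lane, v2) < 6)     {0,1,2,3,4,5,6,7,8,9,10,11,12,13,14,15,16,17,18,19,20,21,22,23,24,25,26,27,28,29,30,31}
step 3: v0 <- max(v2, (lane * 5))    {0,1,2,3,4,5}
step 4: v2 <- ((lane % 5) + (v2 + v0)) {0,1,2,3,4,5}
step 5: v0 <- (min(v0, -5) // 2)     {6,7,8,9,10,11,12,13,14,15,16,17,18,19,20,21,22,23,24,25,26,27,28,29,30,31}
step 6: v2 <- min((1 + -1), (v0 % 2)) {6,7,8,9,10,11,12,13,14,15,16,17,18,19,20,21,22,23,24,25,26,27,28,29,30,31}

Answer: 7 steps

v2: 0,7,14,21,28,30,0,0,0,0,0,0,0,0,0,0,0,0,0,0,0,0,0,0,0,0,0,0,0,0,0,0
v0: 0,5,10,15,20,25,-3,-3,-3,-3,-3,-3,-3,-3,-3,-3,-3,-3,-3,-3,-3,-3,-3,-3,-3,-3,-3,-3,-3,-3,-3,-3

steps = 7; useful = 160; efficiency = 160/224 = 5/7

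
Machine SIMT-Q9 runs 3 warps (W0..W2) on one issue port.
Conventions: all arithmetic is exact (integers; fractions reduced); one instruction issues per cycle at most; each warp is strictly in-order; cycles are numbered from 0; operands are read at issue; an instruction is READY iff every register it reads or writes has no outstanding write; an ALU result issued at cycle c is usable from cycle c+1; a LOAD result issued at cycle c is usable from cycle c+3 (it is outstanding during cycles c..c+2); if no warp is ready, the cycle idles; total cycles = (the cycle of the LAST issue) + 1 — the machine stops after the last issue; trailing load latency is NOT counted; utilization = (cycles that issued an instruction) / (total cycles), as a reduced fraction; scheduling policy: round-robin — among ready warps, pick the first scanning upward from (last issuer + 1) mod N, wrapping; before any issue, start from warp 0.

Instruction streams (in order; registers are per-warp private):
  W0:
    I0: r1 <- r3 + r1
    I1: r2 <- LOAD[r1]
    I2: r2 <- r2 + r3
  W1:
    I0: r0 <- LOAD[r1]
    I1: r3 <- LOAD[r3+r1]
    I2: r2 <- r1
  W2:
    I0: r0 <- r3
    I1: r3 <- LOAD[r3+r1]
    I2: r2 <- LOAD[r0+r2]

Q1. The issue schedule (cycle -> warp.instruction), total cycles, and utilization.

cycle 0: W0.I0
cycle 1: W1.I0
cycle 2: W2.I0
cycle 3: W0.I1
cycle 4: W1.I1
cycle 5: W2.I1
cycle 6: W0.I2
cycle 7: W1.I2
cycle 8: W2.I2

Answer: 9 cycles, utilization 1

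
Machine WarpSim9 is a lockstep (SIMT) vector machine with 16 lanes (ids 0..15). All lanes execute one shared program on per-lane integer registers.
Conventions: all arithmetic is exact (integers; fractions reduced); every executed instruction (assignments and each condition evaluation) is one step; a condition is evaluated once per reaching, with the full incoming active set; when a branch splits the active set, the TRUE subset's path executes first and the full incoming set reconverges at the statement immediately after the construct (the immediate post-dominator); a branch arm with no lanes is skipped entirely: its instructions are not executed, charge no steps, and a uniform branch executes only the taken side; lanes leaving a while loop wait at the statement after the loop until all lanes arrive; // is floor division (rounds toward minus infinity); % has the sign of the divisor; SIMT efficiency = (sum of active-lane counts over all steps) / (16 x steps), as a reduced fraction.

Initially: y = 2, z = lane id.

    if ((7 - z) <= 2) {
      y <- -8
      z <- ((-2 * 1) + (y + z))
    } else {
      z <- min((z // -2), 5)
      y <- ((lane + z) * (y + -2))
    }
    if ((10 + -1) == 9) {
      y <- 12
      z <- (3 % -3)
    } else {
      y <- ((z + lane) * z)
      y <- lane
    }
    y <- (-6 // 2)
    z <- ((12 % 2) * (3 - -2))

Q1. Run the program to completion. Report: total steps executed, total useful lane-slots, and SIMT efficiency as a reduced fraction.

Answer: 10 steps, 128 useful, 4/5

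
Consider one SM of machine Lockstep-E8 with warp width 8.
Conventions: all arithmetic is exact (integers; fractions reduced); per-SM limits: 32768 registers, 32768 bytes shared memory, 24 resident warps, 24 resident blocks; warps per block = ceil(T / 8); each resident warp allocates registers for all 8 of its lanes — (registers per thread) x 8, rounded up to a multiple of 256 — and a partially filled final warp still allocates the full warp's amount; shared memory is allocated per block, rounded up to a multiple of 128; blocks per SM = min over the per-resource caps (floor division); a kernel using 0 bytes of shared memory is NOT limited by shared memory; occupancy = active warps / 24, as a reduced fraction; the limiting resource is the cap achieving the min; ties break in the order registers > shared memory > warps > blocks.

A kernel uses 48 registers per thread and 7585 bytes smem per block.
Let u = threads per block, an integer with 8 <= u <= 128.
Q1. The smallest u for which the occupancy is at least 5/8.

Answer: u = 25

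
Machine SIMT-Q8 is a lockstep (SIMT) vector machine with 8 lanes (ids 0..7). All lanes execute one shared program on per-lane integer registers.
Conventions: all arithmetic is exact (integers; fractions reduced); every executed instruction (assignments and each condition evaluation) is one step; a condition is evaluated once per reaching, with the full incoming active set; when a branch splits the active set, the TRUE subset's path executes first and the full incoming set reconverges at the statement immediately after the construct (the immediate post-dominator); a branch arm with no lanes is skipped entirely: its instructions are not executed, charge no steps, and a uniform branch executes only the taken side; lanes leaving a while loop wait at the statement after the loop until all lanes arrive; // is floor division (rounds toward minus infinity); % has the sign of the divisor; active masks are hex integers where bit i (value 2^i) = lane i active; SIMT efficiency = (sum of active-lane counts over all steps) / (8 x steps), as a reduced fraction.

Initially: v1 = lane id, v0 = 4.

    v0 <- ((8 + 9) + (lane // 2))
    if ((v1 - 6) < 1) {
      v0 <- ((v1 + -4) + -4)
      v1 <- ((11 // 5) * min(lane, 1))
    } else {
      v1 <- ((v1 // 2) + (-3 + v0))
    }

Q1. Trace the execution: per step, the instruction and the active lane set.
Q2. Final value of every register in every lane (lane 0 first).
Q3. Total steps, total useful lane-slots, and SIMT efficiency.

step 0: v0 <- ((8 + 9) + (lane // 2)) 0xff
step 1: eval ((v1 - 6) < 1)          0xff
step 2: v0 <- ((v1 + -4) + -4)       0x7f
step 3: v1 <- ((11 // 5) * min(lane, 1)) 0x7f
step 4: v1 <- ((v1 // 2) + (-3 + v0)) 0x80

Answer: 5 steps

v1: 0,2,2,2,2,2,2,20
v0: -8,-7,-6,-5,-4,-3,-2,20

steps = 5; useful = 31; efficiency = 31/40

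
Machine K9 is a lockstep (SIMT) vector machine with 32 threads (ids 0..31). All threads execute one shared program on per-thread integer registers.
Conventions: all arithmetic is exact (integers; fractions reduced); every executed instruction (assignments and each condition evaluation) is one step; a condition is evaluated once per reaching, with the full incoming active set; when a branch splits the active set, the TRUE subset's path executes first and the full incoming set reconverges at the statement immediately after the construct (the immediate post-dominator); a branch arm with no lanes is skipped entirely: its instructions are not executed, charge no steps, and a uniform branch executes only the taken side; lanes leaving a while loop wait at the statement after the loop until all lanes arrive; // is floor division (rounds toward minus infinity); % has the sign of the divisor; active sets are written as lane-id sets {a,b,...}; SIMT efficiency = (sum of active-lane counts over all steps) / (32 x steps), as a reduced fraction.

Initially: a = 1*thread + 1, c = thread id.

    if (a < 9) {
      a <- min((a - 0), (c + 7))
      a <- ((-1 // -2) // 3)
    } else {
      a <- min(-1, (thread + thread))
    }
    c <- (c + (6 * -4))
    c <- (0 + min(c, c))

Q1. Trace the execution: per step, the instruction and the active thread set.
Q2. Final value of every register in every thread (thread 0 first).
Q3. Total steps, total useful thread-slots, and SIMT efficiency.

step 0: eval (a < 9)                 {0,1,2,3,4,5,6,7,8,9,10,11,12,13,14,15,16,17,18,19,20,21,22,23,24,25,26,27,28,29,30,31}
step 1: a <- min((a - 0), (c + 7))   {0,1,2,3,4,5,6,7}
step 2: a <- ((-1 // -2) // 3)       {0,1,2,3,4,5,6,7}
step 3: a <- min(-1, (thread + thread)) {8,9,10,11,12,13,14,15,16,17,18,19,20,21,22,23,24,25,26,27,28,29,30,31}
step 4: c <- (c + (6 * -4))          {0,1,2,3,4,5,6,7,8,9,10,11,12,13,14,15,16,17,18,19,20,21,22,23,24,25,26,27,28,29,30,31}
step 5: c <- (0 + min(c, c))         {0,1,2,3,4,5,6,7,8,9,10,11,12,13,14,15,16,17,18,19,20,21,22,23,24,25,26,27,28,29,30,31}

Answer: 6 steps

a: 0,0,0,0,0,0,0,0,-1,-1,-1,-1,-1,-1,-1,-1,-1,-1,-1,-1,-1,-1,-1,-1,-1,-1,-1,-1,-1,-1,-1,-1
c: -24,-23,-22,-21,-20,-19,-18,-17,-16,-15,-14,-13,-12,-11,-10,-9,-8,-7,-6,-5,-4,-3,-2,-1,0,1,2,3,4,5,6,7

steps = 6; useful = 136; efficiency = 136/192 = 17/24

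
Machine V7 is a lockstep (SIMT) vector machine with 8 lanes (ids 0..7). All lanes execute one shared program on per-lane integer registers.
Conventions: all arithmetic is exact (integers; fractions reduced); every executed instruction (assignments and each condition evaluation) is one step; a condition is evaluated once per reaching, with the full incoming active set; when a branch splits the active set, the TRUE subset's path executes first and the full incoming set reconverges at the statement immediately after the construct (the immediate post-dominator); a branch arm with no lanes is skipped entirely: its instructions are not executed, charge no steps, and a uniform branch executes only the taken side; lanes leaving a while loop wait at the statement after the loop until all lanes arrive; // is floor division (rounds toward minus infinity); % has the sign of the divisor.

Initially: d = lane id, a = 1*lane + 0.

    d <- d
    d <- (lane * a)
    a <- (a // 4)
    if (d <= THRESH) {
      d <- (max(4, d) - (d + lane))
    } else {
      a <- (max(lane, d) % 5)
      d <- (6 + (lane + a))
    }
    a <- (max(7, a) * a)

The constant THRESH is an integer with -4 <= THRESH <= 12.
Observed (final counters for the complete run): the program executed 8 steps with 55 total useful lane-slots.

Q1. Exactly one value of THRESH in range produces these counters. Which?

Answer: THRESH = 0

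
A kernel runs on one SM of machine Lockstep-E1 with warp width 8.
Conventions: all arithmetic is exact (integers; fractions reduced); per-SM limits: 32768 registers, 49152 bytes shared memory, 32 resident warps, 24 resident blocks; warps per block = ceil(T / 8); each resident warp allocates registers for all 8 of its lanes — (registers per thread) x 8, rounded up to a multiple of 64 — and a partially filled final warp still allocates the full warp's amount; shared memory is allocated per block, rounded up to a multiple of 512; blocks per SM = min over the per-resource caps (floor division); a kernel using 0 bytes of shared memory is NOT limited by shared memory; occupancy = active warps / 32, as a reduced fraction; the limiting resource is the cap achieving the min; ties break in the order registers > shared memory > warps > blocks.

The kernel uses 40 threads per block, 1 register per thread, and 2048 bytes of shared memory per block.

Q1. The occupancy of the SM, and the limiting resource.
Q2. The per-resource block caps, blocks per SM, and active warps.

Answer: occupancy 15/16, limited by warps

registers: 102 blocks
shared memory: 24 blocks
warps: 6 blocks
blocks: 24 blocks

Answer: 6 blocks, 30 active warps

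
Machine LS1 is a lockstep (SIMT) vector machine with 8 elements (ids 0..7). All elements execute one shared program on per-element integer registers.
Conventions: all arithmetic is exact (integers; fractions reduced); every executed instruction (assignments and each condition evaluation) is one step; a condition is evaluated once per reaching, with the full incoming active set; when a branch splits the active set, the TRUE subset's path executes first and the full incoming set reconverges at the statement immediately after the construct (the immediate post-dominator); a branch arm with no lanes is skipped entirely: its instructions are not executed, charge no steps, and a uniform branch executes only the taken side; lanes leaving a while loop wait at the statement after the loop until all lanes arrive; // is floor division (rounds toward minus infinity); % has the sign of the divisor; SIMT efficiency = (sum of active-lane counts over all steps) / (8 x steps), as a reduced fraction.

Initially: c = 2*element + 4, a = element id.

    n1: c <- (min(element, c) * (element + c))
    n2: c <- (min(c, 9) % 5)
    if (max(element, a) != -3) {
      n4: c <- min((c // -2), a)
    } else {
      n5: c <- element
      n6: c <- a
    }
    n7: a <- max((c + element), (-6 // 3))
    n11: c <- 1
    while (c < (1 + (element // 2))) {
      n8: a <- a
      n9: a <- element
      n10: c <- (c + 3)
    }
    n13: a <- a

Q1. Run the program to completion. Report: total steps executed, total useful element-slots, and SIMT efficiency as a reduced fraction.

Answer: 12 steps, 88 useful, 11/12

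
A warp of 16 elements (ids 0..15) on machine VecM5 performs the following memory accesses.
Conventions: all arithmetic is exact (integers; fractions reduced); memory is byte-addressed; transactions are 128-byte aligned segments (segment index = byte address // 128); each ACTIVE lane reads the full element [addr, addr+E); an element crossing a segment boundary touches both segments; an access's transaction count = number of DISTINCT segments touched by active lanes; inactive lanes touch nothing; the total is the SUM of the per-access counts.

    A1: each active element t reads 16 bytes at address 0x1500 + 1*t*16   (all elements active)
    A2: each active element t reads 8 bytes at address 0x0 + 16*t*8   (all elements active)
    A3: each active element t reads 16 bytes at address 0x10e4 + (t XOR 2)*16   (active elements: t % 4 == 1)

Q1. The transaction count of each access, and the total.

A1: 2 transactions
A2: 16 transactions
A3: 2 transactions

Answer: 2,16,2; total 20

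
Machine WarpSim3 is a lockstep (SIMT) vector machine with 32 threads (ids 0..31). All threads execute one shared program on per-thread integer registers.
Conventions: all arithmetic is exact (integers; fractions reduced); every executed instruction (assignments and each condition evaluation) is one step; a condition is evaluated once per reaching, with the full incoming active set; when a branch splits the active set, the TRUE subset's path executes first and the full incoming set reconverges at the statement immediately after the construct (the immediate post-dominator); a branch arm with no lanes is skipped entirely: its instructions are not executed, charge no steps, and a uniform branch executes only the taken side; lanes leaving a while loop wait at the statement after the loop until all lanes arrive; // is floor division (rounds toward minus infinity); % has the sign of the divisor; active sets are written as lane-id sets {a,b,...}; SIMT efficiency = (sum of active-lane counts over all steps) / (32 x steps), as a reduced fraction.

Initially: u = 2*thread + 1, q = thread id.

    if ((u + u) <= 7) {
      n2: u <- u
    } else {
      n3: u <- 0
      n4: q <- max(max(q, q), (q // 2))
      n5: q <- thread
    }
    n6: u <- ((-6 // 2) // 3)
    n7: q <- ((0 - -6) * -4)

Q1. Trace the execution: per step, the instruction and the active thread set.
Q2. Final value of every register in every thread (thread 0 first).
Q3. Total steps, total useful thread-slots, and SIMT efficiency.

step 0: eval ((u + u) <= 7)          {0,1,2,3,4,5,6,7,8,9,10,11,12,13,14,15,16,17,18,19,20,21,22,23,24,25,26,27,28,29,30,31}
step 1: u <- u                       {0,1}
step 2: u <- 0                       {2,3,4,5,6,7,8,9,10,11,12,13,14,15,16,17,18,19,20,21,22,23,24,25,26,27,28,29,30,31}
step 3: q <- max(max(q, q), (q // 2)) {2,3,4,5,6,7,8,9,10,11,12,13,14,15,16,17,18,19,20,21,22,23,24,25,26,27,28,29,30,31}
step 4: q <- thread                  {2,3,4,5,6,7,8,9,10,11,12,13,14,15,16,17,18,19,20,21,22,23,24,25,26,27,28,29,30,31}
step 5: u <- ((-6 // 2) // 3)        {0,1,2,3,4,5,6,7,8,9,10,11,12,13,14,15,16,17,18,19,20,21,22,23,24,25,26,27,28,29,30,31}
step 6: q <- ((0 - -6) * -4)         {0,1,2,3,4,5,6,7,8,9,10,11,12,13,14,15,16,17,18,19,20,21,22,23,24,25,26,27,28,29,30,31}

Answer: 7 steps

u: -1,-1,-1,-1,-1,-1,-1,-1,-1,-1,-1,-1,-1,-1,-1,-1,-1,-1,-1,-1,-1,-1,-1,-1,-1,-1,-1,-1,-1,-1,-1,-1
q: -24,-24,-24,-24,-24,-24,-24,-24,-24,-24,-24,-24,-24,-24,-24,-24,-24,-24,-24,-24,-24,-24,-24,-24,-24,-24,-24,-24,-24,-24,-24,-24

steps = 7; useful = 188; efficiency = 188/224 = 47/56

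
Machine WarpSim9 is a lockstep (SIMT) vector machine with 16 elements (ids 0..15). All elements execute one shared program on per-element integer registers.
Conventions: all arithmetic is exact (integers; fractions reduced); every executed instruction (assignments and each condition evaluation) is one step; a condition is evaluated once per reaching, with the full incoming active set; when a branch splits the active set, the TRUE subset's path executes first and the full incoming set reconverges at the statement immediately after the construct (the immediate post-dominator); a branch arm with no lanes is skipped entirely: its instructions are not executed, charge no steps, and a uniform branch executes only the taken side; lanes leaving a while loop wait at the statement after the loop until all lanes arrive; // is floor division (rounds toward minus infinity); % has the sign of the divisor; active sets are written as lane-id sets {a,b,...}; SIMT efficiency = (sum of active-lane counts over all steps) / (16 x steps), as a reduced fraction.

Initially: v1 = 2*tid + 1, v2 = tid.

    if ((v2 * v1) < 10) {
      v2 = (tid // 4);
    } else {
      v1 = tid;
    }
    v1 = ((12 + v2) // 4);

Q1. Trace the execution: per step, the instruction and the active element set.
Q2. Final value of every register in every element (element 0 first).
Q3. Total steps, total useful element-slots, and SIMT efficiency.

step 0: eval ((v2 * v1) < 10)        {0,1,2,3,4,5,6,7,8,9,10,11,12,13,14,15}
step 1: v2 <- (tid // 4)             {0,1}
step 2: v1 <- tid                    {2,3,4,5,6,7,8,9,10,11,12,13,14,15}
step 3: v1 <- ((12 + v2) // 4)       {0,1,2,3,4,5,6,7,8,9,10,11,12,13,14,15}

Answer: 4 steps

v1: 3,3,3,3,4,4,4,4,5,5,5,5,6,6,6,6
v2: 0,0,2,3,4,5,6,7,8,9,10,11,12,13,14,15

steps = 4; useful = 48; efficiency = 48/64 = 3/4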